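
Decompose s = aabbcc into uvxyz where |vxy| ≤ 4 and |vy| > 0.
u='a', v='a', x='bb', y='c', z='c'

For s = aabbcc with pumping length p = 4:

One valid decomposition:
- u = 'a'
- v = 'a'
- x = 'bb'
- y = 'c'
- z = 'c'

Verification:
- uvxyz = 'a' + 'a' + 'bb' + 'c' + 'c' = aabbcc ✓
- |vxy| = |'abbc'| = 4 ≤ 4 ✓
- |vy| = |'ac'| = 2 > 0 ✓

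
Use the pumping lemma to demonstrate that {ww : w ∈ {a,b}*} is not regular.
Assume for contradiction that L is regular, and let p ≥ 1 be the pumping length given by the pumping lemma.
Choose s = a^p b a^p b. Then s ∈ L (take w = a^p b) and |s| = 2p + 2 ≥ p.
By the pumping lemma, s = xyz for some x, y, z with |xy| ≤ p, |y| ≥ 1, and xy^i z ∈ L for every i ≥ 0.
Since |xy| ≤ p and the first p symbols of s are all a's, y = a^k for some k with 1 ≤ k ≤ p.

Take i = 2: t = xy²z = a^(p + k) b a^p b.
Suppose t = uu for some string u. The string t contains exactly two b's and ends in b, so u contains exactly one b and ends in b; hence u = a^j b for some j, and uu = a^j b a^j b. Comparing with t = a^(p + k) b a^p b forces j = p + k (first block) and j = p (second block), which is impossible since k ≥ 1. So t ∉ L.

This contradicts the pumping lemma, which requires xy^i z ∈ L for all i ≥ 0.
Hence L = {ww : w ∈ {a,b}*} is not regular. ∎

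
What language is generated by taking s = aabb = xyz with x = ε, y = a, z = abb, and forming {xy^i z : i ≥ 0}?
{xy^i z : i ≥ 0} = {a^(i+1) b^2 : i ≥ 0} = {abb, aabb, aaabb, ...}

With x = ε, y = a, z = abb: Starting with aabb and pumping the first 'a' (z = abb keeps the second 'a'), we get strings with i+1 a's followed by 2 b's for i = 0, 1, 2, ...; note bb is not produced because z always contributes one a.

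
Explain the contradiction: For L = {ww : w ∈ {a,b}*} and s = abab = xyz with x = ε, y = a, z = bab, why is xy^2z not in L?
xy²z = aabab ∉ L

Pumping with i = 2 replaces y = a by y² = aa:
- Original: s = xyz = abab; abab splits into halves ab · ab, which are equal, so it is in L (w = ab)
- Pumped: xy²z = ε · aa · bab = aabab
- aabab has odd length 5, so it cannot be written as ww and is not in L

The pumping lemma would require xy²z ∈ L, so this decomposition yields a contradiction.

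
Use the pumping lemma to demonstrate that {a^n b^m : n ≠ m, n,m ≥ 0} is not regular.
Assume for contradiction that L is regular, and let p ≥ 1 be the pumping length given by the pumping lemma.
Choose s = a^p b^(p + p!). Then s ∈ L because p ≠ p + p! (as p! ≥ 1), and |s| ≥ p.
By the pumping lemma, s = xyz for some x, y, z with |xy| ≤ p, |y| ≥ 1, and xy^i z ∈ L for every i ≥ 0.
Since |xy| ≤ p and the first p symbols of s are all a's, y = a^k for some k with 1 ≤ k ≤ p.
For every i ≥ 0, xy^i z = a^(p + (i − 1)k) b^(p + p!).

Because 1 ≤ k ≤ p, k divides p!. Let t = p!/k (a positive integer) and take i = t + 1.
Then the number of a's is p + tk = p + p!, which equals the number of b's.
So xy^(t+1) z = a^(p + p!) b^(p + p!) has equally many a's and b's and is NOT in L.

This contradicts the pumping lemma, which requires xy^i z ∈ L for all i ≥ 0.
Hence L = {a^n b^m : n ≠ m, n,m ≥ 0} is not regular. ∎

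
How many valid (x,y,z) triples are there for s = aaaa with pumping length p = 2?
3

For s = 'aaaa' with pumping length p = 2:

Constraints: |xy| ≤ 2, |y| > 0

Valid decompositions (|xy| ≤ p, |y| ≥ 1):
  • x='', y='a', z='aaa'
  • x='a', y='a', z='aa'
  • x='', y='aa', z='aa'

Total count: 3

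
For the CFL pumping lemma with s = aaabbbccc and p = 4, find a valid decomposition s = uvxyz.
u='aa', v='a', x='bb', y='b', z='ccc'

For s = aaabbbccc with pumping length p = 4:

One valid decomposition:
- u = 'aa'
- v = 'a'
- x = 'bb'
- y = 'b'
- z = 'ccc'

Verification:
- uvxyz = 'aa' + 'a' + 'bb' + 'b' + 'ccc' = aaabbbccc ✓
- |vxy| = |'abbb'| = 4 ≤ 4 ✓
- |vy| = |'ab'| = 2 > 0 ✓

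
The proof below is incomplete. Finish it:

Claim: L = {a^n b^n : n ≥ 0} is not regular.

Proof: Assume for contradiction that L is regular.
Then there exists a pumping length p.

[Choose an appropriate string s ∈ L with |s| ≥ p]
s = a^p b^p

This string is in L (has equal a's and b's) and has length 2p ≥ p.
Any decomposition xyz with |xy| ≤ p means y consists only of a's,
so pumping will unbalance the counts.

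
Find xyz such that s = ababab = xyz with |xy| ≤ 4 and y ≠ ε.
x = '', y = 'abab', z = 'ab'

For s = ababab and p = 4, one valid decomposition is:
- x = '' (length 0)
- y = 'abab' (length 4)
- z = 'ab' (length 2)

Verification:
- xyz = '' + 'abab' + 'ab' = ababab ✓
- |xy| = 4 ≤ 4 ✓
- |y| = 4 > 0 ✓

All pumping lemma constraints are satisfied.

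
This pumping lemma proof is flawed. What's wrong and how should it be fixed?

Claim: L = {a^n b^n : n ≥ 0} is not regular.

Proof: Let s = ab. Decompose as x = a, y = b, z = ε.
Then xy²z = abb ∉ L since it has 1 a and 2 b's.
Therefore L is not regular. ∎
Error: The string s = ab might be shorter than the pumping length p.

Correction: Choose s = a^p b^p to ensure |s| ≥ p. Also, the decomposition is wrong: with |xy| ≤ p, y cannot include b's when s starts with p a's.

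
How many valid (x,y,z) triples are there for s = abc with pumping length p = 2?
3

For s = 'abc' with pumping length p = 2:

Constraints: |xy| ≤ 2, |y| > 0

Valid decompositions (|xy| ≤ p, |y| ≥ 1):
  • x='', y='a', z='bc'
  • x='a', y='b', z='c'
  • x='', y='ab', z='c'

Total count: 3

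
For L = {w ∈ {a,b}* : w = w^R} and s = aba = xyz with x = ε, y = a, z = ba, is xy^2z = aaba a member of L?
No

xy²z = ε · aa · ba = aaba.
aaba reversed is abaa ≠ aaba, so it is not a palindrome and is not in L.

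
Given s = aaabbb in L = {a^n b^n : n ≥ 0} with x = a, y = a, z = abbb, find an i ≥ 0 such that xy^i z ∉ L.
i = 0

xy⁰z = a · ε · abbb = aabbb; aabbb has 2 a's and 3 b's; 2 ≠ 3, so it is not in L.
(Other choices also work, e.g. i = 2, 3; only i = 1 is guaranteed to stay in L since xy¹z = s.)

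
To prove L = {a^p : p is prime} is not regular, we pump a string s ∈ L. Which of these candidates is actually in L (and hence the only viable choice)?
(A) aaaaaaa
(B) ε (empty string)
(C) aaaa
(A) aaaaaaa

The pumping lemma is applied to a string s that lies in L, so first check membership of each option:
- (A) aaaaaaa has length 7, which is prime, so it is in L ✓
- (B) ε has length 0, which is not prime, so it is not in L ✗
- (C) aaaa has length 4 = 2 × 2, which is not prime, so it is not in L ✗

Only (A) aaaaaaa is in L, so it is the only candidate that could play the role of s.
(In a complete proof one picks s in terms of the pumping length p so that |s| ≥ p is guaranteed; a fixed string like aaaaaaa illustrates the shape of such an s.)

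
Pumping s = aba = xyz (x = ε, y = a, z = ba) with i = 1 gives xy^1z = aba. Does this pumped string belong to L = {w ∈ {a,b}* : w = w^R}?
Yes

xy¹z = ε · a · ba = aba.
aba reversed is aba, the same string, so it is a palindrome and is in L.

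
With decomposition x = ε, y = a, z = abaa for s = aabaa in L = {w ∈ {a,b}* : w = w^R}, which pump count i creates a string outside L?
i = 2

xy²z = ε · aa · abaa = aaabaa; aaabaa reversed is aabaaa ≠ aaabaa, so it is not a palindrome and is not in L.
(Other choices also work, e.g. i = 0, 3; only i = 1 is guaranteed to stay in L since xy¹z = s.)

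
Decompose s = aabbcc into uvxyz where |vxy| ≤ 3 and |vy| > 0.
u='aa', v='b', x='b', y='c', z='c'

For s = aabbcc with pumping length p = 3:

One valid decomposition:
- u = 'aa'
- v = 'b'
- x = 'b'
- y = 'c'
- z = 'c'

Verification:
- uvxyz = 'aa' + 'b' + 'b' + 'c' + 'c' = aabbcc ✓
- |vxy| = |'bbc'| = 3 ≤ 3 ✓
- |vy| = |'bc'| = 2 > 0 ✓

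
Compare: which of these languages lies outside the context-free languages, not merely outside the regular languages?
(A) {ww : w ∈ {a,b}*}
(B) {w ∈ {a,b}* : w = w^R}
(A) {ww : w ∈ {a,b}*}

(A) {ww : w ∈ {a,b}*} requires the CFL pumping lemma.

- {w ∈ {a,b}* : w = w^R} is context-free (but not regular)
  • Can be shown non-regular with the regular pumping lemma
  • After pumping, the string is no longer symmetric

- {ww : w ∈ {a,b}*} is NOT context-free
  • Requires the CFL pumping lemma to prove
  • Cannot verify equality of two arbitrary substrings

The CFL pumping lemma is "stronger" in that it can prove non-membership
in the larger class of context-free languages.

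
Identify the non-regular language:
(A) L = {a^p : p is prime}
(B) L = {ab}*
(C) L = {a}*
(A) {a^p : p is prime}

(A) L = {a^p : p is prime} is NOT regular.

The pumping lemma can be used to prove this:
After pumping, the length becomes composite

The other languages are regular because they can be recognized by finite automata.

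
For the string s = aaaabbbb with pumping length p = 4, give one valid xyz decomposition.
x = 'a', y = 'aaa', z = 'bbbb'

For s = aaaabbbb and p = 4, one valid decomposition is:
- x = 'a' (length 1)
- y = 'aaa' (length 3)
- z = 'bbbb' (length 4)

Verification:
- xyz = 'a' + 'aaa' + 'bbbb' = aaaabbbb ✓
- |xy| = 4 ≤ 4 ✓
- |y| = 3 > 0 ✓

All pumping lemma constraints are satisfied.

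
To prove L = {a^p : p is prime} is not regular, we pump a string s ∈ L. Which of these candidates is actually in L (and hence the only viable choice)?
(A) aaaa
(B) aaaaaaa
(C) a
(B) aaaaaaa

The pumping lemma is applied to a string s that lies in L, so first check membership of each option:
- (A) aaaa has length 4 = 2 × 2, which is not prime, so it is not in L ✗
- (B) aaaaaaa has length 7, which is prime, so it is in L ✓
- (C) a has length 1, which is not prime, so it is not in L ✗

Only (B) aaaaaaa is in L, so it is the only candidate that could play the role of s.
(In a complete proof one picks s in terms of the pumping length p so that |s| ≥ p is guaranteed; a fixed string like aaaaaaa illustrates the shape of such an s.)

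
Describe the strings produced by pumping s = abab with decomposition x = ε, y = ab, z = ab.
{xy^i z : i ≥ 0} = {(ab)^(i+1) : i ≥ 0} = {ab, abab, ababab, ...}

With x = ε, y = ab, z = ab: Pumping 'ab' gives strings of alternating a's and b's.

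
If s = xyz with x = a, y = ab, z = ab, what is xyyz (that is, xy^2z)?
aababab

Given x = 'a', y = 'ab', z = 'ab' and i = 2:

xy^2z = x + y·y·...·y (2 times) + z
       = 'a' + 'ab'^2 + 'ab'
       = 'a' + 'abab' + 'ab'
       = 'aababab'

The pumped string is 'aababab' with length 7.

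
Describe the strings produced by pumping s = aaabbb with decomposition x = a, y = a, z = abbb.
{xy^i z : i ≥ 0} = {a^(2+i) b^3 : i ≥ 0} = {aabbb, aaabbb, aaaabbb, ...}

With x = a, y = a, z = abbb: Starting with aaabbb and pumping the second 'a', we get strings with 2+i a's followed by 3 b's for i = 0, 1, 2, ...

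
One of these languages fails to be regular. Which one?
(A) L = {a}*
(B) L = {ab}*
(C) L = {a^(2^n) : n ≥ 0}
(C) {a^(2^n) : n ≥ 0}

(C) L = {a^(2^n) : n ≥ 0} is NOT regular.

The pumping lemma can be used to prove this:
After pumping, length is no longer a power of 2

The other languages are regular because they can be recognized by finite automata.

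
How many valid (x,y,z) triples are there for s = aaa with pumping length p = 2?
3

For s = 'aaa' with pumping length p = 2:

Constraints: |xy| ≤ 2, |y| > 0

Valid decompositions (|xy| ≤ p, |y| ≥ 1):
  • x='', y='a', z='aa'
  • x='a', y='a', z='a'
  • x='', y='aa', z='a'

Total count: 3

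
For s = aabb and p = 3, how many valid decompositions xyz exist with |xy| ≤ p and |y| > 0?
6

For s = 'aabb' with pumping length p = 3:

Constraints: |xy| ≤ 3, |y| > 0

Valid decompositions (|xy| ≤ p, |y| ≥ 1):
  • x='', y='a', z='abb'
  • x='a', y='a', z='bb'
  • x='', y='aa', z='bb'
  • x='aa', y='b', z='b'
  • x='a', y='ab', z='b'
  • x='', y='aab', z='b'

Total count: 6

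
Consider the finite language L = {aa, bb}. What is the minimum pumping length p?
p = 3

For a finite language L, the pumping lemma holds vacuously if p > max|s| for s ∈ L.

The longest string in L = {aa, bb} has length 2.
If p = 3, then no string s ∈ L has |s| ≥ p, so the condition is vacuously true.

The minimum pumping length is p = 3.

Why no smaller p works: for any p ≤ 2, the longest string s ∈ L has |s| = 2 ≥ p, so it would
have to be pumpable; but pumping up (i = 2, 3, ...) produces ever longer strings, which cannot all lie in the
finite language L. So the pumping property fails for every p ≤ 2.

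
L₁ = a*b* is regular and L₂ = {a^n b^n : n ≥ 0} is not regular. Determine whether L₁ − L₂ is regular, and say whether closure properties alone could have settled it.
No — L₁ − L₂ is not regular.

a*b* − {a^n b^n} = {a^n b^m : n ≠ m}. If this were regular, then its complement intersected with a*b*, namely {a^n b^n : n ≥ 0}, would be regular too (closure under complement and intersection) — contradiction. So L₁ − L₂ is not regular.

Note that the bare facts "L₁ regular, L₂ non-regular" do not settle the question by themselves: the closure of regular languages under ∪, ∩, complement and difference applies only when BOTH operands are regular. With a non-regular operand the result can come out regular or non-regular depending on the specific languages, so one has to work out L₁ − L₂ for this particular pair, as above.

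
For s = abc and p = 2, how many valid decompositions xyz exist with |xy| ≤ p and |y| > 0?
3

For s = 'abc' with pumping length p = 2:

Constraints: |xy| ≤ 2, |y| > 0

Valid decompositions (|xy| ≤ p, |y| ≥ 1):
  • x='', y='a', z='bc'
  • x='a', y='b', z='c'
  • x='', y='ab', z='c'

Total count: 3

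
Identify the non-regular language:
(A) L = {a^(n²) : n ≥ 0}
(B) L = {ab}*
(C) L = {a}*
(A) {a^(n²) : n ≥ 0}

(A) L = {a^(n²) : n ≥ 0} is NOT regular.

The pumping lemma can be used to prove this:
After pumping, length is no longer a perfect square

The other languages are regular because they can be recognized by finite automata.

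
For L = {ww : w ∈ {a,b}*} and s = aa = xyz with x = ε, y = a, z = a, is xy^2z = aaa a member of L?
No

xy²z = ε · aa · a = aaa.
aaa has odd length 3, so it cannot be written as ww and is not in L.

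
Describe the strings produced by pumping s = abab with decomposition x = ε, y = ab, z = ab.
{xy^i z : i ≥ 0} = {(ab)^(i+1) : i ≥ 0} = {ab, abab, ababab, ...}

With x = ε, y = ab, z = ab: Pumping 'ab' gives strings of alternating a's and b's.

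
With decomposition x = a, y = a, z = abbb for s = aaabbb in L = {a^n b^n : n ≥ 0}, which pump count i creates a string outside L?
i = 2

xy²z = a · aa · abbb = aaaabbb; aaaabbb has 4 a's and 3 b's; 4 ≠ 3, so it is not in L.
(Other choices also work, e.g. i = 0, 3; only i = 1 is guaranteed to stay in L since xy¹z = s.)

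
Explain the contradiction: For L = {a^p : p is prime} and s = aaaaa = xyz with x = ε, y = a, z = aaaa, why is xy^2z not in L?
xy²z = aaaaaa ∉ L

Pumping with i = 2 replaces y = a by y² = aa:
- Original: s = xyz = aaaaa; aaaaa has length 5, which is prime, so it is in L
- Pumped: xy²z = ε · aa · aaaa = aaaaaa
- aaaaaa has length 6 = 2 × 3, which is not prime, so it is not in L

The pumping lemma would require xy²z ∈ L, so this decomposition yields a contradiction.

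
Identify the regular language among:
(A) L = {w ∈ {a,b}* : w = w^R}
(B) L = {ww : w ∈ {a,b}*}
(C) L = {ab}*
(C) {ab}*

(C) L = {ab}* is regular.

This can be recognized by a finite automaton (DFA/NFA).
Regular expressions like {ab}* define regular languages.

The other choices are not regular:
- {ww : w ∈ {a,b}*}: After pumping, the two halves no longer match
- {w ∈ {a,b}* : w = w^R}: After pumping, the string is no longer symmetric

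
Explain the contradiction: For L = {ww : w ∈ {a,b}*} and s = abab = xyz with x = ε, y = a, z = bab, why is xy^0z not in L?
xy⁰z = bab ∉ L

Pumping with i = 0 replaces y = a by y⁰ = ε:
- Original: s = xyz = abab; abab splits into halves ab · ab, which are equal, so it is in L (w = ab)
- Pumped: xy⁰z = ε · ε · bab = bab
- bab has odd length 3, so it cannot be written as ww and is not in L

The pumping lemma would require xy⁰z ∈ L, so this decomposition yields a contradiction.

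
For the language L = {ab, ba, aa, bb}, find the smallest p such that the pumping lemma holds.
p = 3

For a finite language L, the pumping lemma holds vacuously if p > max|s| for s ∈ L.

The longest string in L = {ab, ba, aa, bb} has length 2.
If p = 3, then no string s ∈ L has |s| ≥ p, so the condition is vacuously true.

The minimum pumping length is p = 3.

Why no smaller p works: for any p ≤ 2, the longest string s ∈ L has |s| = 2 ≥ p, so it would
have to be pumpable; but pumping up (i = 2, 3, ...) produces ever longer strings, which cannot all lie in the
finite language L. So the pumping property fails for every p ≤ 2.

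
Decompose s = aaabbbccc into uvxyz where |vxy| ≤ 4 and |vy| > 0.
u='aa', v='a', x='bb', y='b', z='ccc'

For s = aaabbbccc with pumping length p = 4:

One valid decomposition:
- u = 'aa'
- v = 'a'
- x = 'bb'
- y = 'b'
- z = 'ccc'

Verification:
- uvxyz = 'aa' + 'a' + 'bb' + 'b' + 'ccc' = aaabbbccc ✓
- |vxy| = |'abbb'| = 4 ≤ 4 ✓
- |vy| = |'ab'| = 2 > 0 ✓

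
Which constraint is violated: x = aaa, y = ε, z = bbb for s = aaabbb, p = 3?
Violated: |y| > 0

The decomposition x = aaa, y = ε, z = bbb for s = aaabbb with p = 3
violates the constraint: |y| > 0

|y| = 0, but the pumping lemma requires |y| > 0 (y must be non-empty).

Pumping lemma constraints:
1. xyz = s (decomposition is valid)
2. |xy| ≤ p
3. |y| > 0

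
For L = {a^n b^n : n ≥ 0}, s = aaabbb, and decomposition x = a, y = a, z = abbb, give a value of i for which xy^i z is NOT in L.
i = 0

xy⁰z = a · ε · abbb = aabbb; aabbb has 2 a's and 3 b's; 2 ≠ 3, so it is not in L.
(Other choices also work, e.g. i = 2, 3; only i = 1 is guaranteed to stay in L since xy¹z = s.)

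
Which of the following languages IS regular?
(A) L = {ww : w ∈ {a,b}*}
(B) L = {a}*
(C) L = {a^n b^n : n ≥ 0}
(B) {a}*

(B) L = {a}* is regular.

This can be recognized by a finite automaton (DFA/NFA).
Regular expressions like {a}* define regular languages.

The other choices are not regular:
- {a^n b^n : n ≥ 0}: After pumping, the number of a's and b's become unequal
- {ww : w ∈ {a,b}*}: After pumping, the two halves no longer match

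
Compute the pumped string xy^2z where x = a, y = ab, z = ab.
aababab

Given x = 'a', y = 'ab', z = 'ab' and i = 2:

xy^2z = x + y·y·...·y (2 times) + z
       = 'a' + 'ab'^2 + 'ab'
       = 'a' + 'abab' + 'ab'
       = 'aababab'

The pumped string is 'aababab' with length 7.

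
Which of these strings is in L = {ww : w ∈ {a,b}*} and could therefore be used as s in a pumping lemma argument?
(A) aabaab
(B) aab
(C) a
(A) aabaab

The pumping lemma is applied to a string s that lies in L, so first check membership of each option:
- (A) aabaab splits into halves aab · aab, which are equal, so it is in L (w = aab) ✓
- (B) aab has odd length 3, so it cannot be written as ww and is not in L ✗
- (C) a has odd length 1, so it cannot be written as ww and is not in L ✗

Only (A) aabaab is in L, so it is the only candidate that could play the role of s.
(In a complete proof one picks s in terms of the pumping length p so that |s| ≥ p is guaranteed; a fixed string like aabaab illustrates the shape of such an s.)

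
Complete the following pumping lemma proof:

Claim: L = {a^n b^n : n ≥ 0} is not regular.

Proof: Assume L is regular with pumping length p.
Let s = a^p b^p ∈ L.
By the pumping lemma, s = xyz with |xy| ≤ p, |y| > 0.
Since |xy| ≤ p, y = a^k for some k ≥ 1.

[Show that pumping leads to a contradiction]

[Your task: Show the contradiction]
Consider xy²z = a^(p+k) b^p.

Since k ≥ 1, we have p + k > p.
So xy²z has more a's than b's: (p+k) a's vs p b's.
This means xy²z ∉ L because a^n b^n requires equal counts.

This contradicts the pumping lemma which states xy²z ∈ L.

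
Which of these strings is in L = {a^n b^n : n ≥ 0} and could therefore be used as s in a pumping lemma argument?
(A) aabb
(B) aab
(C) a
(A) aabb

The pumping lemma is applied to a string s that lies in L, so first check membership of each option:
- (A) aabb = a^2 b^2 has equal counts (2 = 2), so it is in L ✓
- (B) aab has 2 a's and 1 b's; 2 ≠ 1, so it is not in L ✗
- (C) a has 1 a's and 0 b's; 1 ≠ 0, so it is not in L ✗

Only (A) aabb is in L, so it is the only candidate that could play the role of s.
(In a complete proof one picks s in terms of the pumping length p so that |s| ≥ p is guaranteed; a fixed string like aabb illustrates the shape of such an s.)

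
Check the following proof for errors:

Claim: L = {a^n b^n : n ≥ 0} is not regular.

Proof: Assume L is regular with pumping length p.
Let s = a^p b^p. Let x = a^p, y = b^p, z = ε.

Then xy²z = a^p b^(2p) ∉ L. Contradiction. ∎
The proof is INCORRECT.

Error: The decomposition violates |xy| ≤ p.
With x = a^p and y = b^p, we have |xy| = 2p > p.
The pumping lemma requires |xy| ≤ p, so y must be within the first p characters.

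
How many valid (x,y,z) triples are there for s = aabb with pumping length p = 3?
6

For s = 'aabb' with pumping length p = 3:

Constraints: |xy| ≤ 3, |y| > 0

Valid decompositions (|xy| ≤ p, |y| ≥ 1):
  • x='', y='a', z='abb'
  • x='a', y='a', z='bb'
  • x='', y='aa', z='bb'
  • x='aa', y='b', z='b'
  • x='a', y='ab', z='b'
  • x='', y='aab', z='b'

Total count: 6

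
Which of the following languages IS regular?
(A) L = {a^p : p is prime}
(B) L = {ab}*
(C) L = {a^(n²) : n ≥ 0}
(B) {ab}*

(B) L = {ab}* is regular.

This can be recognized by a finite automaton (DFA/NFA).
Regular expressions like {ab}* define regular languages.

The other choices are not regular:
- {a^(n²) : n ≥ 0}: After pumping, length is no longer a perfect square
- {a^p : p is prime}: After pumping, the length becomes composite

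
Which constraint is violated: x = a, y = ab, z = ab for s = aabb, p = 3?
Violated: xyz = s

The decomposition x = a, y = ab, z = ab for s = aabb with p = 3
violates the constraint: xyz = s

xyz = 'a' + 'ab' + 'ab' = 'aabab' ≠ 'aabb' = s. The decomposition doesn't reconstruct s.

Pumping lemma constraints:
1. xyz = s (decomposition is valid)
2. |xy| ≤ p
3. |y| > 0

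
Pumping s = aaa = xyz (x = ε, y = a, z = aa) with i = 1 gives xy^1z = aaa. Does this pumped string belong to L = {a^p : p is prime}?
Yes

xy¹z = ε · a · aa = aaa.
aaa has length 3, which is prime, so it is in L.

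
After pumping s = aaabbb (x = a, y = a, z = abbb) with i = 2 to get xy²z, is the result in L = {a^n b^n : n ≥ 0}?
No

xy²z = a · aa · abbb = aaaabbb.
aaaabbb has 4 a's and 3 b's; 4 ≠ 3, so it is not in L.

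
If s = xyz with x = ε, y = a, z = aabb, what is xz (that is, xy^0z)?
aabb

Given x = '', y = 'a', z = 'aabb' and i = 0:

xy^0z = x + y·y·...·y (0 times) + z
       = '' + 'a'^0 + 'aabb'
       = '' + '' + 'aabb'
       = 'aabb'

The pumped string is 'aabb' with length 4.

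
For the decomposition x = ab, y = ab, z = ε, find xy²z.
ababab

Given x = 'ab', y = 'ab', z = '' and i = 2:

xy^2z = x + y·y·...·y (2 times) + z
       = 'ab' + 'ab'^2 + ''
       = 'ab' + 'abab' + ''
       = 'ababab'

The pumped string is 'ababab' with length 6.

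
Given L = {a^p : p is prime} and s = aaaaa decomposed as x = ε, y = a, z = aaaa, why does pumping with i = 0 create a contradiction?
xy⁰z = aaaa ∉ L

Pumping with i = 0 replaces y = a by y⁰ = ε:
- Original: s = xyz = aaaaa; aaaaa has length 5, which is prime, so it is in L
- Pumped: xy⁰z = ε · ε · aaaa = aaaa
- aaaa has length 4 = 2 × 2, which is not prime, so it is not in L

The pumping lemma would require xy⁰z ∈ L, so this decomposition yields a contradiction.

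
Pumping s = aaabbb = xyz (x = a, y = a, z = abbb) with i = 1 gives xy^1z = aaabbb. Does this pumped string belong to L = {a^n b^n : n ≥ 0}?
Yes

xy¹z = a · a · abbb = aaabbb.
aaabbb = a^3 b^3 has equal counts (3 = 3), so it is in L.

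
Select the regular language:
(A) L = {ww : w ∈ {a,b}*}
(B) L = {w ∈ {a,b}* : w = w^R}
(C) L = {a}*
(C) {a}*

(C) L = {a}* is regular.

This can be recognized by a finite automaton (DFA/NFA).
Regular expressions like {a}* define regular languages.

The other choices are not regular:
- {w ∈ {a,b}* : w = w^R}: After pumping, the string is no longer symmetric
- {ww : w ∈ {a,b}*}: After pumping, the two halves no longer match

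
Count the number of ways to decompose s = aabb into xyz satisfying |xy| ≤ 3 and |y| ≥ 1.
6

For s = 'aabb' with pumping length p = 3:

Constraints: |xy| ≤ 3, |y| > 0

Valid decompositions (|xy| ≤ p, |y| ≥ 1):
  • x='', y='a', z='abb'
  • x='a', y='a', z='bb'
  • x='', y='aa', z='bb'
  • x='aa', y='b', z='b'
  • x='a', y='ab', z='b'
  • x='', y='aab', z='b'

Total count: 6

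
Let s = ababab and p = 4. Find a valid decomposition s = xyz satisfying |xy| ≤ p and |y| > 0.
x = 'ab', y = 'a', z = 'bab'

For s = ababab and p = 4, one valid decomposition is:
- x = 'ab' (length 2)
- y = 'a' (length 1)
- z = 'bab' (length 3)

Verification:
- xyz = 'ab' + 'a' + 'bab' = ababab ✓
- |xy| = 3 ≤ 4 ✓
- |y| = 1 > 0 ✓

All pumping lemma constraints are satisfied.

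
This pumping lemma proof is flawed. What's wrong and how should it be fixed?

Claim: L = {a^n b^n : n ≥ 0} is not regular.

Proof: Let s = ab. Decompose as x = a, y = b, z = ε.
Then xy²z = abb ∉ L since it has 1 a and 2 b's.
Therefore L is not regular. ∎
Error: The string s = ab might be shorter than the pumping length p.

Correction: Choose s = a^p b^p to ensure |s| ≥ p. Also, the decomposition is wrong: with |xy| ≤ p, y cannot include b's when s starts with p a's.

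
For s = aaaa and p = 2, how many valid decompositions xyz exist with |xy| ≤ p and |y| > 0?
3

For s = 'aaaa' with pumping length p = 2:

Constraints: |xy| ≤ 2, |y| > 0

Valid decompositions (|xy| ≤ p, |y| ≥ 1):
  • x='', y='a', z='aaa'
  • x='a', y='a', z='aa'
  • x='', y='aa', z='aa'

Total count: 3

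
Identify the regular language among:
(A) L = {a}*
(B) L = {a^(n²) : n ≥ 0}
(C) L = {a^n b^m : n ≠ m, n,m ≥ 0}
(A) {a}*

(A) L = {a}* is regular.

This can be recognized by a finite automaton (DFA/NFA).
Regular expressions like {a}* define regular languages.

The other choices are not regular:
- {a^n b^m : n ≠ m, n,m ≥ 0}: After pumping a's, we can make n = m
- {a^(n²) : n ≥ 0}: After pumping, length is no longer a perfect square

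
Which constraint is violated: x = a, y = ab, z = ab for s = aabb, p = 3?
Violated: xyz = s

The decomposition x = a, y = ab, z = ab for s = aabb with p = 3
violates the constraint: xyz = s

xyz = 'a' + 'ab' + 'ab' = 'aabab' ≠ 'aabb' = s. The decomposition doesn't reconstruct s.

Pumping lemma constraints:
1. xyz = s (decomposition is valid)
2. |xy| ≤ p
3. |y| > 0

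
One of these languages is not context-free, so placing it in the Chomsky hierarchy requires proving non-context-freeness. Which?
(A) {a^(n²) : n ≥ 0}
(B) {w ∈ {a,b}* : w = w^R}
(A) {a^(n²) : n ≥ 0}

(A) {a^(n²) : n ≥ 0} requires the CFL pumping lemma.

- {w ∈ {a,b}* : w = w^R} is context-free (but not regular)
  • Can be shown non-regular with the regular pumping lemma
  • After pumping, the string is no longer symmetric

- {a^(n²) : n ≥ 0} is NOT context-free
  • Requires the CFL pumping lemma to prove
  • Gaps between squares grow unboundedly

The CFL pumping lemma is "stronger" in that it can prove non-membership
in the larger class of context-free languages.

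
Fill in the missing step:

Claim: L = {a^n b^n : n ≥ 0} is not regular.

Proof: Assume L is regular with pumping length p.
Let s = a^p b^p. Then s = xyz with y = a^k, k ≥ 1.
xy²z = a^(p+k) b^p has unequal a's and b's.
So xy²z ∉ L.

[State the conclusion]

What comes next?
This contradicts the pumping lemma for regular languages,
which guarantees xy^i z ∈ L for all i ≥ 0.

Since our assumption that L is regular leads to a contradiction,
we conclude that L = {a^n b^n : n ≥ 0} is NOT regular. ∎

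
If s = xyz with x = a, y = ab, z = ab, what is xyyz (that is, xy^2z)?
aababab

Given x = 'a', y = 'ab', z = 'ab' and i = 2:

xy^2z = x + y·y·...·y (2 times) + z
       = 'a' + 'ab'^2 + 'ab'
       = 'a' + 'abab' + 'ab'
       = 'aababab'

The pumped string is 'aababab' with length 7.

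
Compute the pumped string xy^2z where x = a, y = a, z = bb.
aaabb

Given x = 'a', y = 'a', z = 'bb' and i = 2:

xy^2z = x + y·y·...·y (2 times) + z
       = 'a' + 'a'^2 + 'bb'
       = 'a' + 'aa' + 'bb'
       = 'aaabb'

The pumped string is 'aaabb' with length 5.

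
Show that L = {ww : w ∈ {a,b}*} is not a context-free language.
Assume for contradiction that L is context-free, and let p ≥ 1 be the pumping length given by the pumping lemma for CFLs.
Choose s = a^p b^p a^p b^p. Then s ∈ L (take w = a^p b^p) and |s| = 4p ≥ p.
By the CFL pumping lemma, s = uvxyz for some u, v, x, y, z with |vxy| ≤ p, |vy| ≥ 1, and uv^i xy^i z ∈ L for every i ≥ 0.

Write s as four blocks A₁ B₁ A₂ B₂ with A₁ = A₂ = a^p and B₁ = B₂ = b^p. Since |vxy| ≤ p, the window vxy lies inside at most two adjacent blocks. Take i = 0 and let t = uxz, so |t| = 4p − |vy| with 1 ≤ |vy| ≤ p. If |t| is odd, t ∉ L immediately, so assume |vy| is even (hence |vy| ≥ 2) and |t|/2 = 2p − |vy|/2, which satisfies p ≤ |t|/2 ≤ 2p − 1.

Case 1 (vxy inside A₁B₁): t = a^(p−j) b^(p−l) a^p b^p with j + l = |vy|. The second half of t has length < 2p, so it is a suffix of the trailing a^p b^p and ends in b; the first half is a^(p−j) b^(p−l) a^((j+l)/2), which ends in a because (j+l)/2 ≥ 1. The halves differ, so t ∉ L.

Case 2 (vxy inside B₁A₂, straddling the middle): t = a^p b^(p−j) a^(p−l) b^p with j + l = |vy|. If t = ww, then w is a prefix of t of length ≥ p, so w begins with a^p; and w is a suffix of t of length ≥ p, so w ends with b^p. That forces |w| ≥ 2p, contradicting |w| = |t|/2 ≤ 2p − 1. So t ∉ L.

Case 3 (vxy inside A₂B₂): t = a^p b^p a^(p−j) b^(p−l) with j + l = |vy|. The first half of t is a prefix of a^p b^p, so it begins with a; the second half is b^((j+l)/2) a^(p−j) b^(p−l), which begins with b. The halves differ, so t ∉ L.

In every case uv⁰xy⁰z = uxz ∉ L.

This contradicts the CFL pumping lemma, which requires uv^i xy^i z ∈ L for all i ≥ 0.
Hence L = {ww : w ∈ {a,b}*} is not context-free. ∎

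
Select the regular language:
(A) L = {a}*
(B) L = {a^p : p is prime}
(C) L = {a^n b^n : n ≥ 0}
(A) {a}*

(A) L = {a}* is regular.

This can be recognized by a finite automaton (DFA/NFA).
Regular expressions like {a}* define regular languages.

The other choices are not regular:
- {a^n b^n : n ≥ 0}: After pumping, the number of a's and b's become unequal
- {a^p : p is prime}: After pumping, the length becomes composite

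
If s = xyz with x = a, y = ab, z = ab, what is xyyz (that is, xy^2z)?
aababab

Given x = 'a', y = 'ab', z = 'ab' and i = 2:

xy^2z = x + y·y·...·y (2 times) + z
       = 'a' + 'ab'^2 + 'ab'
       = 'a' + 'abab' + 'ab'
       = 'aababab'

The pumped string is 'aababab' with length 7.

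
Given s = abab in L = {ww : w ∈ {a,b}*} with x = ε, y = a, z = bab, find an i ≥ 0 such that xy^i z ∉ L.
i = 0

xy⁰z = ε · ε · bab = bab; bab has odd length 3, so it cannot be written as ww and is not in L.
(Other choices also work, e.g. i = 2, 3; only i = 1 is guaranteed to stay in L since xy¹z = s.)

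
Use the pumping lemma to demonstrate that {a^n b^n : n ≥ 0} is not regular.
Assume for contradiction that L is regular, and let p ≥ 1 be the pumping length given by the pumping lemma.
Choose s = a^p b^p. Then s ∈ L and |s| = 2p ≥ p.
By the pumping lemma, s = xyz for some x, y, z with |xy| ≤ p, |y| ≥ 1, and xy^i z ∈ L for every i ≥ 0.
Since |xy| ≤ p and the first p symbols of s are all a's, we must have y = a^k for some k with 1 ≤ k ≤ p.

Take i = 2: xy²z = a^(p + k) b^p.
This string has p + k a's but p b's, and p + k > p because k ≥ 1. So xy²z ∉ L.

This contradicts the pumping lemma, which requires xy^i z ∈ L for all i ≥ 0.
Hence L = {a^n b^n : n ≥ 0} is not regular. ∎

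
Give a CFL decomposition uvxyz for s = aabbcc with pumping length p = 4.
u='a', v='a', x='bb', y='c', z='c'

For s = aabbcc with pumping length p = 4:

One valid decomposition:
- u = 'a'
- v = 'a'
- x = 'bb'
- y = 'c'
- z = 'c'

Verification:
- uvxyz = 'a' + 'a' + 'bb' + 'c' + 'c' = aabbcc ✓
- |vxy| = |'abbc'| = 4 ≤ 4 ✓
- |vy| = |'ac'| = 2 > 0 ✓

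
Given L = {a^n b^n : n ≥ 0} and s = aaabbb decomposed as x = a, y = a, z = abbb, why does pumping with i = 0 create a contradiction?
xy⁰z = aabbb ∉ L

Pumping with i = 0 replaces y = a by y⁰ = ε:
- Original: s = xyz = aaabbb; aaabbb = a^3 b^3 has equal counts (3 = 3), so it is in L
- Pumped: xy⁰z = a · ε · abbb = aabbb
- aabbb has 2 a's and 3 b's; 2 ≠ 3, so it is not in L

The pumping lemma would require xy⁰z ∈ L, so this decomposition yields a contradiction.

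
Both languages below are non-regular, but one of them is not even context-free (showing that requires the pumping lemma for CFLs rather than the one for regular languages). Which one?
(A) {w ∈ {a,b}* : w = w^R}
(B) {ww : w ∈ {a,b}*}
(B) {ww : w ∈ {a,b}*}

(B) {ww : w ∈ {a,b}*} requires the CFL pumping lemma.

- {w ∈ {a,b}* : w = w^R} is context-free (but not regular)
  • Can be shown non-regular with the regular pumping lemma
  • After pumping, the string is no longer symmetric

- {ww : w ∈ {a,b}*} is NOT context-free
  • Requires the CFL pumping lemma to prove
  • Cannot verify equality of two arbitrary substrings

The CFL pumping lemma is "stronger" in that it can prove non-membership
in the larger class of context-free languages.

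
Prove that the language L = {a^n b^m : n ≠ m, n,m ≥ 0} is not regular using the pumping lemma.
Assume for contradiction that L is regular, and let p ≥ 1 be the pumping length given by the pumping lemma.
Choose s = a^p b^(p + p!). Then s ∈ L because p ≠ p + p! (as p! ≥ 1), and |s| ≥ p.
By the pumping lemma, s = xyz for some x, y, z with |xy| ≤ p, |y| ≥ 1, and xy^i z ∈ L for every i ≥ 0.
Since |xy| ≤ p and the first p symbols of s are all a's, y = a^k for some k with 1 ≤ k ≤ p.
For every i ≥ 0, xy^i z = a^(p + (i − 1)k) b^(p + p!).

Because 1 ≤ k ≤ p, k divides p!. Let t = p!/k (a positive integer) and take i = t + 1.
Then the number of a's is p + tk = p + p!, which equals the number of b's.
So xy^(t+1) z = a^(p + p!) b^(p + p!) has equally many a's and b's and is NOT in L.

This contradicts the pumping lemma, which requires xy^i z ∈ L for all i ≥ 0.
Hence L = {a^n b^m : n ≠ m, n,m ≥ 0} is not regular. ∎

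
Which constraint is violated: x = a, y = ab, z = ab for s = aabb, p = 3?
Violated: xyz = s

The decomposition x = a, y = ab, z = ab for s = aabb with p = 3
violates the constraint: xyz = s

xyz = 'a' + 'ab' + 'ab' = 'aabab' ≠ 'aabb' = s. The decomposition doesn't reconstruct s.

Pumping lemma constraints:
1. xyz = s (decomposition is valid)
2. |xy| ≤ p
3. |y| > 0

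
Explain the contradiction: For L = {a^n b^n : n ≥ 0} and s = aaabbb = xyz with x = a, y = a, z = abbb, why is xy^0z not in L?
xy⁰z = aabbb ∉ L

Pumping with i = 0 replaces y = a by y⁰ = ε:
- Original: s = xyz = aaabbb; aaabbb = a^3 b^3 has equal counts (3 = 3), so it is in L
- Pumped: xy⁰z = a · ε · abbb = aabbb
- aabbb has 2 a's and 3 b's; 2 ≠ 3, so it is not in L

The pumping lemma would require xy⁰z ∈ L, so this decomposition yields a contradiction.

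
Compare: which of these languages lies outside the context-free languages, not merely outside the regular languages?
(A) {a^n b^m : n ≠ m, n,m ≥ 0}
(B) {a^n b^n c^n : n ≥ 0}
(B) {a^n b^n c^n : n ≥ 0}

(B) {a^n b^n c^n : n ≥ 0} requires the CFL pumping lemma.

- {a^n b^m : n ≠ m, n,m ≥ 0} is context-free (but not regular)
  • Can be shown non-regular with the regular pumping lemma
  • After pumping a's, we can make n = m

- {a^n b^n c^n : n ≥ 0} is NOT context-free
  • Requires the CFL pumping lemma to prove
  • Cannot maintain three equal counts simultaneously

The CFL pumping lemma is "stronger" in that it can prove non-membership
in the larger class of context-free languages.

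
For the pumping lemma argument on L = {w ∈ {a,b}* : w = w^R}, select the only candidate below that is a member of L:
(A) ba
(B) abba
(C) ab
(B) abba

The pumping lemma is applied to a string s that lies in L, so first check membership of each option:
- (A) ba reversed is ab ≠ ba, so it is not a palindrome and is not in L ✗
- (B) abba reversed is abba, the same string, so it is a palindrome and is in L ✓
- (C) ab reversed is ba ≠ ab, so it is not a palindrome and is not in L ✗

Only (B) abba is in L, so it is the only candidate that could play the role of s.
(In a complete proof one picks s in terms of the pumping length p so that |s| ≥ p is guaranteed; a fixed string like abba illustrates the shape of such an s.)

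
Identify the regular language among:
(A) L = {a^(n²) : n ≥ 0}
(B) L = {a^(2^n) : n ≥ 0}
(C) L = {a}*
(C) {a}*

(C) L = {a}* is regular.

This can be recognized by a finite automaton (DFA/NFA).
Regular expressions like {a}* define regular languages.

The other choices are not regular:
- {a^(2^n) : n ≥ 0}: After pumping, length is no longer a power of 2
- {a^(n²) : n ≥ 0}: After pumping, length is no longer a perfect square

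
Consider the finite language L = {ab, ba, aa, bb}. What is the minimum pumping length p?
p = 3

For a finite language L, the pumping lemma holds vacuously if p > max|s| for s ∈ L.

The longest string in L = {ab, ba, aa, bb} has length 2.
If p = 3, then no string s ∈ L has |s| ≥ p, so the condition is vacuously true.

The minimum pumping length is p = 3.

Why no smaller p works: for any p ≤ 2, the longest string s ∈ L has |s| = 2 ≥ p, so it would
have to be pumpable; but pumping up (i = 2, 3, ...) produces ever longer strings, which cannot all lie in the
finite language L. So the pumping property fails for every p ≤ 2.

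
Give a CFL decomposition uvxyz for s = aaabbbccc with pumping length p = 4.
u='aa', v='a', x='bb', y='b', z='ccc'

For s = aaabbbccc with pumping length p = 4:

One valid decomposition:
- u = 'aa'
- v = 'a'
- x = 'bb'
- y = 'b'
- z = 'ccc'

Verification:
- uvxyz = 'aa' + 'a' + 'bb' + 'b' + 'ccc' = aaabbbccc ✓
- |vxy| = |'abbb'| = 4 ≤ 4 ✓
- |vy| = |'ab'| = 2 > 0 ✓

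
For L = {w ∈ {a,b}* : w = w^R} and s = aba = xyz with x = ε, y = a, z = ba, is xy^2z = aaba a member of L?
No

xy²z = ε · aa · ba = aaba.
aaba reversed is abaa ≠ aaba, so it is not a palindrome and is not in L.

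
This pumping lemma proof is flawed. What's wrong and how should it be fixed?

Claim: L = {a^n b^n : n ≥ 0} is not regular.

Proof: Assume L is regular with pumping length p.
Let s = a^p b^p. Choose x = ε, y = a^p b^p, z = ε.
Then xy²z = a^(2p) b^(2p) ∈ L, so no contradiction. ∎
Error: The decomposition violates |xy| ≤ p. With y = a^p b^p, |xy| = |y| = 2p > p. (The proof also miscomputes xy²z, which would be a^p b^p a^p b^p rather than a^(2p) b^(2p), and it wrongly treats one harmless decomposition as settling the matter — the prover does not get to choose the decomposition.)

Correction: The pumping lemma requires |xy| ≤ p, and the argument must handle every decomposition satisfying |xy| ≤ p, |y| ≥ 1. Since s starts with p a's, any such y consists only of a's, say y = a^k with k ≥ 1. Then xy²z = a^(p+k) b^p has unequal numbers of a's and b's, so xy²z ∉ L — the required contradiction.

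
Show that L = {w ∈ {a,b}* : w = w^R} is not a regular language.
Assume for contradiction that L is regular, and let p ≥ 1 be the pumping length given by the pumping lemma.
Choose s = a^p b a^p. Then s ∈ L (it reads the same in both directions) and |s| = 2p + 1 ≥ p.
By the pumping lemma, s = xyz for some x, y, z with |xy| ≤ p, |y| ≥ 1, and xy^i z ∈ L for every i ≥ 0.
Since |xy| ≤ p and the first p symbols of s are all a's, y = a^k for some k with 1 ≤ k ≤ p.

Take i = 0: xy⁰z = a^(p − k) b a^p.
Its reversal is a^p b a^(p − k). These differ because the block of a's before the unique b has length p − k in one and p in the other, and p − k ≠ p since k ≥ 1. So xy⁰z is not a palindrome, i.e. xy⁰z ∉ L.

This contradicts the pumping lemma, which requires xy^i z ∈ L for all i ≥ 0.
Hence L = {w ∈ {a,b}* : w = w^R} is not regular. ∎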